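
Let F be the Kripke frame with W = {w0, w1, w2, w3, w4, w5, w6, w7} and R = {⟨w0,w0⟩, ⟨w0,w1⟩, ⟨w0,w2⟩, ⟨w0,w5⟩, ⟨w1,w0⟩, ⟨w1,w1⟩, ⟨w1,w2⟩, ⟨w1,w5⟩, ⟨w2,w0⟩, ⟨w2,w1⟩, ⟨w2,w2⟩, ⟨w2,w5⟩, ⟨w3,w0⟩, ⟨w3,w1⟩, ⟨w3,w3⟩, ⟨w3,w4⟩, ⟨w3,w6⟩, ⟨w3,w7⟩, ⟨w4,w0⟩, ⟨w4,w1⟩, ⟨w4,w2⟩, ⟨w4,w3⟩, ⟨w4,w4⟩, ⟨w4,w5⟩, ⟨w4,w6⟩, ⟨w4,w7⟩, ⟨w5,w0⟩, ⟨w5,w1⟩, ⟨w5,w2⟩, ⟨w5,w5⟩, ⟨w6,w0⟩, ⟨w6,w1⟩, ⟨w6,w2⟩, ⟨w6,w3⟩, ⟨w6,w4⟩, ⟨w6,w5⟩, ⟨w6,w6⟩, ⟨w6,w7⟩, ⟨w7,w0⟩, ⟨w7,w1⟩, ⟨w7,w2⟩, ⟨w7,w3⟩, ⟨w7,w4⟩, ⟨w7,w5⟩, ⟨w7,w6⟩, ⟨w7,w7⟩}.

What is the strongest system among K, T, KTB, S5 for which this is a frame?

Reflexive (axiom T): yes — every world is R-related to itself.
Symmetric (axiom B): no — w3 R w0 but not w0 R w3.
Euclidean (axiom 5): no — w3 R w0 and w3 R w4, but not w0 R w4.
So F validates K, T; KTB would additionally require R to be symmetric. The strongest is T.

T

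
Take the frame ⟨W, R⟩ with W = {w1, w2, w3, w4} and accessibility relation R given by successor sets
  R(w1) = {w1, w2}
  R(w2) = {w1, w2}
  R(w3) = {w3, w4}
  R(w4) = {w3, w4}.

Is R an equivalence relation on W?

Reflexive: yes — every world is R-related to itself.
Symmetric: yes — every pair in R has its reverse in R.
Transitive: yes — every two-step R-path is closed by a direct edge.
So R is an equivalence relation.

Yes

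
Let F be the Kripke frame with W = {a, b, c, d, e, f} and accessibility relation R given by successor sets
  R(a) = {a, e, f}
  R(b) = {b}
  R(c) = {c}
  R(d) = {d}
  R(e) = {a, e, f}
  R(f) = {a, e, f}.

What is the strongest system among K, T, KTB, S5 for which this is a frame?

S5

Reflexive (axiom T): yes — every world is R-related to itself.
Symmetric (axiom B): yes — every pair in R has its reverse in R.
Euclidean (axiom 5): yes — any two successors of a common world are R-related.
So F validates K, T, KTB, S5. The strongest is S5.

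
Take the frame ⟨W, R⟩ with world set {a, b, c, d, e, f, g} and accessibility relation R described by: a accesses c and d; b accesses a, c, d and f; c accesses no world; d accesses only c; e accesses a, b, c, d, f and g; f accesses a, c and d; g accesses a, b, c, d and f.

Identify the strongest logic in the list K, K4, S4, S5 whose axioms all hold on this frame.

K4

Transitive (axiom 4): yes — every two-step R-path is closed by a direct edge.
Reflexive (axiom T): no — a is not related to itself.
Euclidean (axiom 5): no — a R c and a R d, but not c R d.
So F validates K, K4; S4 would additionally require R to be reflexive. The strongest is K4.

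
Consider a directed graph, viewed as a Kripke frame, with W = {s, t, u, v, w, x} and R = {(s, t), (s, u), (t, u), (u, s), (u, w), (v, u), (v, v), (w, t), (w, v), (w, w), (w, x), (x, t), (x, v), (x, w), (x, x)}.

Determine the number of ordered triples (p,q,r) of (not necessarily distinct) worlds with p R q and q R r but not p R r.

15

Enumerating: (s,u,s), (s,u,w), (t,u,s), (t,u,w), (u,s,t), (u,s,u), (u,w,t), (u,w,v), (u,w,x), (v,u,s), (v,u,w), (w,t,u), (w,v,u), (x,t,u), (x,v,u).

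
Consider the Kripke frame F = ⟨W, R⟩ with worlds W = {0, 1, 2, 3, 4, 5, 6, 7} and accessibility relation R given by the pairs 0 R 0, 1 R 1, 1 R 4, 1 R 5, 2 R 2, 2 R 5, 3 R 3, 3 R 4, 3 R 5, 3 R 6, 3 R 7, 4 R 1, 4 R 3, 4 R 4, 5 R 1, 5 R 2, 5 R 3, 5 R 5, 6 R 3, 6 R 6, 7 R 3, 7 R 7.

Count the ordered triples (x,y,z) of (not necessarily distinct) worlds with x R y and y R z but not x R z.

Enumerating: (1,4,3), (1,5,2), (1,5,3), (2,5,1), (2,5,3), (3,4,1), (3,5,1), (3,5,2), (4,1,5), (4,3,5), (4,3,6), (4,3,7), … and 10 more.
Total: 22.

22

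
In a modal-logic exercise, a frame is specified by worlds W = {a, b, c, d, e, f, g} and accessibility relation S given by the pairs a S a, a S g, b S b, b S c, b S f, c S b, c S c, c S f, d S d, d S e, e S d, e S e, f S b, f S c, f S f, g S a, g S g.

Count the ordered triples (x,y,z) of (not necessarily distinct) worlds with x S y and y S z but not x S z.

S is transitive; there are no such tuples.

0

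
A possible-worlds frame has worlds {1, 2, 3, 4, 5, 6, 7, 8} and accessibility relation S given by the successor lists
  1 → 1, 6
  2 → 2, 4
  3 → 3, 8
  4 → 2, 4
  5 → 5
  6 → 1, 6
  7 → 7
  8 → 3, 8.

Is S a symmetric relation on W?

Yes

Symmetric: yes — every pair in S has its reverse in S.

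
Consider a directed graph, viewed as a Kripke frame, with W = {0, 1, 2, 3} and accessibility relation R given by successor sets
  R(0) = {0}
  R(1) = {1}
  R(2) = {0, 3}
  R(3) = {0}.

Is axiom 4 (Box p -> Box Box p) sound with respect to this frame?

Axiom 4 corresponds to the accessibility relation being transitive.
Transitive: yes — every two-step R-path is closed by a direct edge.

Yes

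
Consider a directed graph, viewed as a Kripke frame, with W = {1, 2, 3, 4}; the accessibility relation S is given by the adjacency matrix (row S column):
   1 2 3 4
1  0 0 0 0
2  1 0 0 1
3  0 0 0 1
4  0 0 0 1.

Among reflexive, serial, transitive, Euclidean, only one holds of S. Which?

transitive

Reflexive: no — 1 is not related to itself.
Serial: no — 1 has no S-successor.
Transitive: yes — every two-step S-path is closed by a direct edge.
Euclidean: no — 2 S 1 and 2 S 4, but not 1 S 4.
Only transitive holds.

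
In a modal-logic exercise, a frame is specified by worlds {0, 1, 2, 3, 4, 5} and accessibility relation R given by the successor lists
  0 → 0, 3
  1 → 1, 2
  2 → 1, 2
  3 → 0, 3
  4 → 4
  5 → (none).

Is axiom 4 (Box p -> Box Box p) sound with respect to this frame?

The schema 4 characterises exactly the transitive frames.
Transitive: yes — every two-step R-path is closed by a direct edge.

Yes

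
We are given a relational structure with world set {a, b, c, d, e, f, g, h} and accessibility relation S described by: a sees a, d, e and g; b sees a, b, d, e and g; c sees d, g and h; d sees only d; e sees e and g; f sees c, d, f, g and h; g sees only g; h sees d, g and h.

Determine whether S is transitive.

Yes

Transitive: yes — every two-step S-path is closed by a direct edge.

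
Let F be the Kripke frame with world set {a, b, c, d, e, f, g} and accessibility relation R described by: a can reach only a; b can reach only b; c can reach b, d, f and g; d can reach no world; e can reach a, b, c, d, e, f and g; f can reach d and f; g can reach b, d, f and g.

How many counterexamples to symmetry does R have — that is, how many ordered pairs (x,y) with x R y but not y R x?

14

Enumerating: (c,b), (c,d), (c,f), (c,g), (e,a), (e,b), (e,c), (e,d), (e,f), (e,g), (f,d), (g,b), (g,d), (g,f).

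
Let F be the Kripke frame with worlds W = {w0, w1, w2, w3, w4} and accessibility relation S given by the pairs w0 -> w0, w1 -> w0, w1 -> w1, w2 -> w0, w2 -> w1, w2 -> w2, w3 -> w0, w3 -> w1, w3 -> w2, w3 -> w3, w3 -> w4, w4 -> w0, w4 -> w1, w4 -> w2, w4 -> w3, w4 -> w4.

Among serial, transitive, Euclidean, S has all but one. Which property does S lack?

Euclidean

Serial: yes — every world has a successor (e.g. w0 S w0).
Transitive: yes — every two-step S-path is closed by a direct edge.
Euclidean: no — w2 S w0 and w2 S w1, but not w0 S w1.
Only Euclidean fails.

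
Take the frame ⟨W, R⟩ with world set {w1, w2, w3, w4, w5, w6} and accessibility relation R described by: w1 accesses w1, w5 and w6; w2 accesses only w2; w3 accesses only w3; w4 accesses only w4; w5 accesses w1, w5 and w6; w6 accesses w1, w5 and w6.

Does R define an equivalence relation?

Reflexive: yes — every world is R-related to itself.
Symmetric: yes — every pair in R has its reverse in R.
Transitive: yes — every two-step R-path is closed by a direct edge.
So R is an equivalence relation.

Yes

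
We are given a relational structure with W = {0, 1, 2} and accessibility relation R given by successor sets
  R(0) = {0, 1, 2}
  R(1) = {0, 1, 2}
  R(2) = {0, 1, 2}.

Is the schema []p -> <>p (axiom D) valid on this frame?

Yes

The schema D characterises exactly the serial frames.
Serial: yes — every world has a successor (e.g. 0 R 0).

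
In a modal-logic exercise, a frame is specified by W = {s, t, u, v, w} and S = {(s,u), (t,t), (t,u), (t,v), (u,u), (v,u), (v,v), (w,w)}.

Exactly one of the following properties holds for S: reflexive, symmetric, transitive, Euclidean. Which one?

Reflexive: no — s is not related to itself.
Symmetric: no — s S u but not u S s.
Transitive: yes — every two-step S-path is closed by a direct edge.
Euclidean: no — t S u and t S v, but not u S v.
Only transitive holds.

transitive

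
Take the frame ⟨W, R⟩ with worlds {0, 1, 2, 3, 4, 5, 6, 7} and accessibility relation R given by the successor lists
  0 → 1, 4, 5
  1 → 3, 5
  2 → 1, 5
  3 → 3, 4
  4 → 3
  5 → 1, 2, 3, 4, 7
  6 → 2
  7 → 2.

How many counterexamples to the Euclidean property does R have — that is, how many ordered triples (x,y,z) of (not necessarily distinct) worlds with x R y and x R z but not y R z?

Enumerating: (0,1,1), (0,1,4), (0,4,1), (0,4,4), (0,4,5), (0,5,5), (1,3,5), (1,5,5), (2,1,1), (2,5,5), (3,4,4), (5,1,1), … and 20 more.
Total: 32.

32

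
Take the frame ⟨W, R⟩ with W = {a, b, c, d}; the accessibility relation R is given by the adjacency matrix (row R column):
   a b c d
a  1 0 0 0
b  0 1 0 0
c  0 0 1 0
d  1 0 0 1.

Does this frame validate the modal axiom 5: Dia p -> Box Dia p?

Axiom 5 corresponds to the accessibility relation being Euclidean.
Euclidean: no — d R a and d R d, but not a R d.

No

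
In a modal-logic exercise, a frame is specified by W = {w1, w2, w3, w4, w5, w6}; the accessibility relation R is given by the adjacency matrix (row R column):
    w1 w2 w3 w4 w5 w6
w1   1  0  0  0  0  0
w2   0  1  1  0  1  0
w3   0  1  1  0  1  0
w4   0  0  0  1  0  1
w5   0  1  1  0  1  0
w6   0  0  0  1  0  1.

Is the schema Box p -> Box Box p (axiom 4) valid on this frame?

Axiom 4 corresponds to the accessibility relation being transitive.
Transitive: yes — every two-step R-path is closed by a direct edge.

Yes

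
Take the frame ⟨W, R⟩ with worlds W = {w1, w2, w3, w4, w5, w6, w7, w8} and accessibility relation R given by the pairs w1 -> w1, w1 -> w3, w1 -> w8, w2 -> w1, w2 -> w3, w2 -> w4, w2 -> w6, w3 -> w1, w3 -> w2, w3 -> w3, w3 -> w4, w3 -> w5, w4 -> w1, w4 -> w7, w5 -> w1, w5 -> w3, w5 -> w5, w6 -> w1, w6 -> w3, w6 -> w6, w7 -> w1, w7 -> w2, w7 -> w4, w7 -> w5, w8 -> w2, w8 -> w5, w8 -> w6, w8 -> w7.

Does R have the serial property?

Yes

Serial: yes — every world has a successor (e.g. w1 R w1).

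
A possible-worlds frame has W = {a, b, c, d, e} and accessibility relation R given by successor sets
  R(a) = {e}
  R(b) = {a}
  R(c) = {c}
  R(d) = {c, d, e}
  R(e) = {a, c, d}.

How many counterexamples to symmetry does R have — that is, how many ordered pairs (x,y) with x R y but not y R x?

Enumerating: (b,a), (d,c), (e,c).

3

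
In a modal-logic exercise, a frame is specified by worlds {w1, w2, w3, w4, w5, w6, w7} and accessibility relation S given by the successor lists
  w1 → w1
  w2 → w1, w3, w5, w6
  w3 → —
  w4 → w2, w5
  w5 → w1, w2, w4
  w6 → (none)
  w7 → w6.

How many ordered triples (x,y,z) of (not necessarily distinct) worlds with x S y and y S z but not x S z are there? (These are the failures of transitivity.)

11

Enumerating: (w2,w5,w2), (w2,w5,w4), (w4,w2,w1), (w4,w2,w3), (w4,w2,w6), (w4,w5,w1), (w4,w5,w4), (w5,w2,w3), (w5,w2,w5), (w5,w2,w6), (w5,w4,w5).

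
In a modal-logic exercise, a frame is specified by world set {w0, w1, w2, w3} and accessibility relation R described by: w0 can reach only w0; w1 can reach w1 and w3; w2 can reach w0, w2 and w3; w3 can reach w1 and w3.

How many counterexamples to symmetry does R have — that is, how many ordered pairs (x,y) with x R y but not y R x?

Enumerating: (w2,w0), (w2,w3).

2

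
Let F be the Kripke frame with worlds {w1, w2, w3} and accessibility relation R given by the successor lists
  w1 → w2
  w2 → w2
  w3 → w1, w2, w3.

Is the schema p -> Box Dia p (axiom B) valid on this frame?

The schema B characterises exactly the symmetric frames.
Symmetric: no — w1 R w2 but not w2 R w1.

No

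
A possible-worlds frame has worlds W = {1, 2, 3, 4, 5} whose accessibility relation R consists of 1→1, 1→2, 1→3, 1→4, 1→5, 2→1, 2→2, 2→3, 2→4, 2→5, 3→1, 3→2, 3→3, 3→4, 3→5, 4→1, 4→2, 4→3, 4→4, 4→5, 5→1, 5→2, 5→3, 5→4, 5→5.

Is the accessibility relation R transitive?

Transitive: yes — every two-step R-path is closed by a direct edge.

Yes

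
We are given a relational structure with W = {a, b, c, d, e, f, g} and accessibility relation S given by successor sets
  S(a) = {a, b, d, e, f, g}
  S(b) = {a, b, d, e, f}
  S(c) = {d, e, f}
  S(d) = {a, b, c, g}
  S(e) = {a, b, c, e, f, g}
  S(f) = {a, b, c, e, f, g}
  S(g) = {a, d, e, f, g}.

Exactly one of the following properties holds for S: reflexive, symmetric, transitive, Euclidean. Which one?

symmetric

Reflexive: no — c is not related to itself.
Symmetric: yes — every pair in S has its reverse in S.
Transitive: no — a S d and d S c, but not a S c.
Euclidean: no — a S b and a S g, but not b S g.
Only symmetric holds.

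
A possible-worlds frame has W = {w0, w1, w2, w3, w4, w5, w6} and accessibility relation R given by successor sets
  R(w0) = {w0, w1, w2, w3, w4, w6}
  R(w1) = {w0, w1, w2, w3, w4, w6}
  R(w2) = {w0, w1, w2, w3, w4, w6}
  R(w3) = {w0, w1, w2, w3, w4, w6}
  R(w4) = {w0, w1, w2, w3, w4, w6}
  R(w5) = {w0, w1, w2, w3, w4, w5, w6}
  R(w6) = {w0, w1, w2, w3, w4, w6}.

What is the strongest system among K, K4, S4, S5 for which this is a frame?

Transitive (axiom 4): yes — every two-step R-path is closed by a direct edge.
Reflexive (axiom T): yes — every world is R-related to itself.
Euclidean (axiom 5): no — w5 R w0 and w5 R w5, but not w0 R w5.
So F validates K, K4, S4; S5 would additionally require R to be Euclidean. The strongest is S4.

S4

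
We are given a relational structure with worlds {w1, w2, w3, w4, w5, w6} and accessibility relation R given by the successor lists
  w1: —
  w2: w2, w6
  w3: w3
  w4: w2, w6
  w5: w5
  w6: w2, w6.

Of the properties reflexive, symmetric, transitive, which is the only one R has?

Reflexive: no — w1 is not related to itself.
Symmetric: no — w4 R w2 but not w2 R w4.
Transitive: yes — every two-step R-path is closed by a direct edge.
Only transitive holds.

transitive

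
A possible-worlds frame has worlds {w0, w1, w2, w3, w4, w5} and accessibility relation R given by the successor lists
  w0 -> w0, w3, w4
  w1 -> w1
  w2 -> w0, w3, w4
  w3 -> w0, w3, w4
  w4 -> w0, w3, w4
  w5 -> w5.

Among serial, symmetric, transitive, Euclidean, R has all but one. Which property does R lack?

symmetric

Serial: yes — every world has a successor (e.g. w0 R w0).
Symmetric: no — w2 R w0 but not w0 R w2.
Transitive: yes — every two-step R-path is closed by a direct edge.
Euclidean: yes — any two successors of a common world are R-related.
Only symmetric fails.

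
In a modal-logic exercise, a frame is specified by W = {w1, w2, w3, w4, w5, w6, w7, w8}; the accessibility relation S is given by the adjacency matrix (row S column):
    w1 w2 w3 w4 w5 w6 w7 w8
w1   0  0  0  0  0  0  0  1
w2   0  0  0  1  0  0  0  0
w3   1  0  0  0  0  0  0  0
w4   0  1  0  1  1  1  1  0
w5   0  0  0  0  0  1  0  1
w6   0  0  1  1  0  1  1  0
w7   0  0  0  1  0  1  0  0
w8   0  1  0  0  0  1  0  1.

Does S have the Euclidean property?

Euclidean: no — w4 S w2 and w4 S w5, but not w2 S w5.

No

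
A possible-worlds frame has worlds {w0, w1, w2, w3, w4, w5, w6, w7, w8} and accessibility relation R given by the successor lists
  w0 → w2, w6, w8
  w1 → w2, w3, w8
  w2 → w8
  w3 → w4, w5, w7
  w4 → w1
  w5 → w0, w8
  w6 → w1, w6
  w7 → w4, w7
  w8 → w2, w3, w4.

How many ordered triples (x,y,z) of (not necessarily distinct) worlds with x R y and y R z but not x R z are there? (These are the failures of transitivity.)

Enumerating: (w0,w6,w1), (w0,w8,w3), (w0,w8,w4), (w1,w3,w4), (w1,w3,w5), (w1,w3,w7), (w1,w8,w4), (w2,w8,w2), (w2,w8,w3), (w2,w8,w4), (w3,w4,w1), (w3,w5,w0), … and 17 more.
Total: 29.

29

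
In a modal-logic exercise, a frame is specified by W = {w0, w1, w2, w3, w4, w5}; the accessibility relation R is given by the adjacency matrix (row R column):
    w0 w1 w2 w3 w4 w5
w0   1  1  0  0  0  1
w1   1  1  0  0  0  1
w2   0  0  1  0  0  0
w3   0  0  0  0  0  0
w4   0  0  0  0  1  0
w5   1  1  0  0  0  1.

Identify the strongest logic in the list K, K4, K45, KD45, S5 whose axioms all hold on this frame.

K45

Transitive (axiom 4): yes — every two-step R-path is closed by a direct edge.
Euclidean (axiom 5): yes — any two successors of a common world are R-related.
Serial (axiom D): no — w3 has no R-successor.
Reflexive (axiom T): no — w3 is not related to itself.
So F validates K, K4, K45; KD45 would additionally require R to be serial. The strongest is K45.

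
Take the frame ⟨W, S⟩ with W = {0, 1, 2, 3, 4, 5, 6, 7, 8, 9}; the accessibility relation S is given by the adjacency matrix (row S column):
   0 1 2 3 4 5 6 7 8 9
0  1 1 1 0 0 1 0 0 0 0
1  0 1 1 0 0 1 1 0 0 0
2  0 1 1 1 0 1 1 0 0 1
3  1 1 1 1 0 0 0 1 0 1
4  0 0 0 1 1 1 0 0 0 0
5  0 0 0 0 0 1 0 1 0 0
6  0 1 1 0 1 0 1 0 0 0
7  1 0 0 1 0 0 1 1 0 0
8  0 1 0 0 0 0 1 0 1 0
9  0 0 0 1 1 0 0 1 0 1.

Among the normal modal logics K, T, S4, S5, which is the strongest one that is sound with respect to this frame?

Reflexive (axiom T): yes — every world is S-related to itself.
Transitive (axiom 4): no — 0 S 1 and 1 S 6, but not 0 S 6.
Euclidean (axiom 5): no — 0 S 5 and 0 S 1, but not 5 S 1.
So F validates K, T; S4 would additionally require S to be transitive. The strongest is T.

T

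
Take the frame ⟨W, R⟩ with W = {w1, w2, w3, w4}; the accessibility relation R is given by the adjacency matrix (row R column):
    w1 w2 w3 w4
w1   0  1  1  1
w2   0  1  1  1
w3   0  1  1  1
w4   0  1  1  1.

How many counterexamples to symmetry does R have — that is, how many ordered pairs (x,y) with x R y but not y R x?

3

Enumerating: (w1,w2), (w1,w3), (w1,w4).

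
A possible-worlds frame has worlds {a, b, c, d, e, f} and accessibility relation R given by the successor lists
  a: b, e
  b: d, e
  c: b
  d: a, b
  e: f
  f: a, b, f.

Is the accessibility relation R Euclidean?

No

Euclidean: no — a R e and a R b, but not e R b.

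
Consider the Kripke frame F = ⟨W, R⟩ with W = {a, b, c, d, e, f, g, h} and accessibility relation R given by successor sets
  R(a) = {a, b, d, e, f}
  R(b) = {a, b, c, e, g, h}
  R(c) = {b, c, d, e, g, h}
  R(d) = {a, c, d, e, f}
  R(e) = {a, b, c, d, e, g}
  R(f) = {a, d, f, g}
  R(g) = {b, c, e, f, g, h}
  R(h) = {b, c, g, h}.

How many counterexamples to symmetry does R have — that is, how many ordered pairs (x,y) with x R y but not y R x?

R is symmetric; there are no such tuples.

0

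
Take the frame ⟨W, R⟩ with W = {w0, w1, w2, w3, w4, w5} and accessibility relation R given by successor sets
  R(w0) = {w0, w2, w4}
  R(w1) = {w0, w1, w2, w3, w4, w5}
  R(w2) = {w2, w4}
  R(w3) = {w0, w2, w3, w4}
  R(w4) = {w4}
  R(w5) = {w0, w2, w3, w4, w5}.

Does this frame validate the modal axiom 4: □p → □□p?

Yes

Axiom 4 corresponds to the accessibility relation being transitive.
Transitive: yes — every two-step R-path is closed by a direct edge.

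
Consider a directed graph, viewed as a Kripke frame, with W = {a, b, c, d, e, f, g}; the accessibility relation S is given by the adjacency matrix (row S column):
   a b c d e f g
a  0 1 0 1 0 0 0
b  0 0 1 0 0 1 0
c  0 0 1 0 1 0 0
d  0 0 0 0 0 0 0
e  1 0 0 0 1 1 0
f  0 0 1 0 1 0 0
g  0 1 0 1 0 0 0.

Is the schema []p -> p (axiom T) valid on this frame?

No

Axiom T corresponds to the accessibility relation being reflexive.
Reflexive: no — a is not related to itself.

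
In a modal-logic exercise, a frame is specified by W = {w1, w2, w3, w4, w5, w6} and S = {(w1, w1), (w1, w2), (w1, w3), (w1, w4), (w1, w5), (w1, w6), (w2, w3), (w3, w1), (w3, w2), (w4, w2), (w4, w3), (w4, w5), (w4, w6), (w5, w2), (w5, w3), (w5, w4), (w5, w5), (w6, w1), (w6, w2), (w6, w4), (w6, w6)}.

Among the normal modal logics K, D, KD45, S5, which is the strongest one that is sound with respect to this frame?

D

Serial (axiom D): yes — every world has a successor (e.g. w1 S w1).
Euclidean (axiom 5): no — w1 S w2 and w1 S w4, but not w2 S w4.
Transitive (axiom 4): no — w2 S w3 and w3 S w1, but not w2 S w1.
Reflexive (axiom T): no — w2 is not related to itself.
So F validates K, D; KD45 would additionally require S to be Euclidean and transitive. The strongest is D.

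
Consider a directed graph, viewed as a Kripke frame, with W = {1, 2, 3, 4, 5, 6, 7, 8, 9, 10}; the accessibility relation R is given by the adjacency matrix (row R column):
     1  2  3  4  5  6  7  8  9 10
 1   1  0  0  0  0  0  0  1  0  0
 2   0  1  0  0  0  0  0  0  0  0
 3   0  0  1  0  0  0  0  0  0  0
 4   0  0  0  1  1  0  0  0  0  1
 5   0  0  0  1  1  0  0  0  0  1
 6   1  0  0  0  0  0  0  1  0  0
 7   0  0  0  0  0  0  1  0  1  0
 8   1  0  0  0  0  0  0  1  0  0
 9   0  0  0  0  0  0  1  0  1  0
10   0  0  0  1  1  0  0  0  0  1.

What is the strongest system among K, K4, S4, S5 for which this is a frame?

K4

Transitive (axiom 4): yes — every two-step R-path is closed by a direct edge.
Reflexive (axiom T): no — 6 is not related to itself.
Euclidean (axiom 5): yes — any two successors of a common world are R-related.
So F validates K, K4; S4 would additionally require R to be reflexive. The strongest is K4.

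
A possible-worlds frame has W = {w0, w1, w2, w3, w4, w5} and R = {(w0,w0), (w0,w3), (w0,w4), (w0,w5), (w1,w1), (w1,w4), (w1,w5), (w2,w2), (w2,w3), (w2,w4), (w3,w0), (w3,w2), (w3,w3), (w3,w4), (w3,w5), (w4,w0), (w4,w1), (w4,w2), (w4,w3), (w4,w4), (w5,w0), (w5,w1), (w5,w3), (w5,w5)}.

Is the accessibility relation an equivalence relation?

No

Reflexive: yes — every world is R-related to itself.
Symmetric: yes — every pair in R has its reverse in R.
Transitive: no — w0 R w3 and w3 R w2, but not w0 R w2.
So R is not an equivalence relation.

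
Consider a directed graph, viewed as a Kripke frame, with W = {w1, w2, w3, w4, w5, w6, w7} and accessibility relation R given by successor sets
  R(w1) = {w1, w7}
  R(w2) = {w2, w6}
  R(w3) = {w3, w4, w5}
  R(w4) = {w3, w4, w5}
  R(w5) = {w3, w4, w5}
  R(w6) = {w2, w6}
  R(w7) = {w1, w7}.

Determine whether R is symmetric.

Yes

Symmetric: yes — every pair in R has its reverse in R.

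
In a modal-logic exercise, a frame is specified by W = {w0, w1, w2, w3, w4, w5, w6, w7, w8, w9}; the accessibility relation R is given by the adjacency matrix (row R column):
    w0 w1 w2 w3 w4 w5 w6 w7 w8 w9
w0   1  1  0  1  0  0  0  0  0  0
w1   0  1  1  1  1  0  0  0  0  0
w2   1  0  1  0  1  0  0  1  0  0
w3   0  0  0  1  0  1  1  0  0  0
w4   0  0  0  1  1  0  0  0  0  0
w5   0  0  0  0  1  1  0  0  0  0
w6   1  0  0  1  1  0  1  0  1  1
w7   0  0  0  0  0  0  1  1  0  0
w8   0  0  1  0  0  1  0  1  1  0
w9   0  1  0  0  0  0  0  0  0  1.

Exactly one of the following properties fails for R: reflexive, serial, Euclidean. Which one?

Reflexive: yes — every world is R-related to itself.
Serial: yes — every world has a successor (e.g. w0 R w0).
Euclidean: no — w0 R w3 and w0 R w1, but not w3 R w1.
Only Euclidean fails.

Euclidean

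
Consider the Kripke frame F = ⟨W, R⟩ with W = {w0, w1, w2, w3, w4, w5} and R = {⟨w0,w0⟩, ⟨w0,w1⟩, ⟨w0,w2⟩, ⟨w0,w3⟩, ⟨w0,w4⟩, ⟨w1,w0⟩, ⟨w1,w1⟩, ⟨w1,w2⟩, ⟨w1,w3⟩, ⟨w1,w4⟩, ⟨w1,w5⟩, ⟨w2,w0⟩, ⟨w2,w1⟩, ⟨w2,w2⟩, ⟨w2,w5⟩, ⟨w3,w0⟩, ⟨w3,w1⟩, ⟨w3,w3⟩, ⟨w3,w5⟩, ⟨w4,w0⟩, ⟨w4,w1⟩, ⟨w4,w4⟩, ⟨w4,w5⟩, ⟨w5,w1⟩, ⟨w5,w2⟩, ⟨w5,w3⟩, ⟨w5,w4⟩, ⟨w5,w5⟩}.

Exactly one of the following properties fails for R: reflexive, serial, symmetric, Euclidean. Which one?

Reflexive: yes — every world is R-related to itself.
Serial: yes — every world has a successor (e.g. w0 R w0).
Symmetric: yes — every pair in R has its reverse in R.
Euclidean: no — w0 R w2 and w0 R w3, but not w2 R w3.
Only Euclidean fails.

Euclidean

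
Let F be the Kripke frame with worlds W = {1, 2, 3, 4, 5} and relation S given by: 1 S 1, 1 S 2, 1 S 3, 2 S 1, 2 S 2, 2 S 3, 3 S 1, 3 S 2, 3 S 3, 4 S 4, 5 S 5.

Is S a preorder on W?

Yes

Reflexive: yes — every world is S-related to itself.
Transitive: yes — every two-step S-path is closed by a direct edge.
So S is a preorder.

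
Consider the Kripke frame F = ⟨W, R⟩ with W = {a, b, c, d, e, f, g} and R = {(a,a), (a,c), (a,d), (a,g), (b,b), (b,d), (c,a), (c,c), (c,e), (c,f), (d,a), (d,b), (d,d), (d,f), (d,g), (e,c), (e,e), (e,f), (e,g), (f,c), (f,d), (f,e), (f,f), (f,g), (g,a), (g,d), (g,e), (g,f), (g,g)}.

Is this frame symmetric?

Symmetric: yes — every pair in R has its reverse in R.

Yes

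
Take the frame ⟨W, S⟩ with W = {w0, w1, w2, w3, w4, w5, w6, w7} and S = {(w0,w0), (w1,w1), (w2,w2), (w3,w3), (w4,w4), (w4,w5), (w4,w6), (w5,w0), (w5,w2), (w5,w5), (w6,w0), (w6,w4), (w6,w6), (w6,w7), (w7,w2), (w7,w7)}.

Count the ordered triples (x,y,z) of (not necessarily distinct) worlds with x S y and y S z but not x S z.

Enumerating: (w4,w5,w0), (w4,w5,w2), (w4,w6,w0), (w4,w6,w7), (w6,w4,w5), (w6,w7,w2).

6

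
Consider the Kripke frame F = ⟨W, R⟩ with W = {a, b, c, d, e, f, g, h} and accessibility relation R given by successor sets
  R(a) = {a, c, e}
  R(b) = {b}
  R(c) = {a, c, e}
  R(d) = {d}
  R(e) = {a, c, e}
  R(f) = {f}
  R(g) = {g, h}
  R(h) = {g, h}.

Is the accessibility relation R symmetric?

Symmetric: yes — every pair in R has its reverse in R.

Yes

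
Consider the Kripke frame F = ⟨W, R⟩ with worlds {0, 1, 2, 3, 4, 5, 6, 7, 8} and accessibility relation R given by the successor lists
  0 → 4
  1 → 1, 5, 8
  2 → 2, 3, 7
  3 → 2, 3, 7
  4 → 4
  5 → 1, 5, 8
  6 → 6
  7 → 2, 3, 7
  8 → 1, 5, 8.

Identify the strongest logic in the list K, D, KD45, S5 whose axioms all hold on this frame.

Serial (axiom D): yes — every world has a successor (e.g. 0 R 4).
Euclidean (axiom 5): yes — any two successors of a common world are R-related.
Transitive (axiom 4): yes — every two-step R-path is closed by a direct edge.
Reflexive (axiom T): no — 0 is not related to itself.
So F validates K, D, KD45; S5 would additionally require R to be reflexive. The strongest is KD45.

KD45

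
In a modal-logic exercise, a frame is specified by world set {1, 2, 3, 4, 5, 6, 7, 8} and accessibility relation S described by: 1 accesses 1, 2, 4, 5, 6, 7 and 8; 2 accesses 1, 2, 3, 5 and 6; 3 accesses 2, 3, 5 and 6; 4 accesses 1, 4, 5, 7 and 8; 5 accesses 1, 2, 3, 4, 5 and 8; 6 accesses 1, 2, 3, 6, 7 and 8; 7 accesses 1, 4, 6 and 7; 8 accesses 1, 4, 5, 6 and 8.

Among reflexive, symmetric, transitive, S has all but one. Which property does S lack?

transitive

Reflexive: yes — every world is S-related to itself.
Symmetric: yes — every pair in S has its reverse in S.
Transitive: no — 1 S 2 and 2 S 3, but not 1 S 3.
Only transitive fails.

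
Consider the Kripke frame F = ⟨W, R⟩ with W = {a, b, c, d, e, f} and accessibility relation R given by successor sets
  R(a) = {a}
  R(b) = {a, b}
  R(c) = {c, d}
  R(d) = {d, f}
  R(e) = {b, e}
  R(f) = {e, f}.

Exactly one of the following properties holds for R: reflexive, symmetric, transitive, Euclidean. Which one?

reflexive

Reflexive: yes — every world is R-related to itself.
Symmetric: no — b R a but not a R b.
Transitive: no — c R d and d R f, but not c R f.
Euclidean: no — b R a and b R b, but not a R b.
Only reflexive holds.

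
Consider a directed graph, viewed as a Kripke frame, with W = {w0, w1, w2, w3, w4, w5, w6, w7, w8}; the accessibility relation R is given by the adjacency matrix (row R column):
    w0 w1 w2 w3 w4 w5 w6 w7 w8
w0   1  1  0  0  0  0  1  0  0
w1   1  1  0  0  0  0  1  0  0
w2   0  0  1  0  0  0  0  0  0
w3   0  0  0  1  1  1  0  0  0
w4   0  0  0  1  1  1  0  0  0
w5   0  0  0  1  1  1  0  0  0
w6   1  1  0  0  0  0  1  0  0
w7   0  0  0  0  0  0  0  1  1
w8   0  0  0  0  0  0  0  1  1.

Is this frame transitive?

Yes

Transitive: yes — every two-step R-path is closed by a direct edge.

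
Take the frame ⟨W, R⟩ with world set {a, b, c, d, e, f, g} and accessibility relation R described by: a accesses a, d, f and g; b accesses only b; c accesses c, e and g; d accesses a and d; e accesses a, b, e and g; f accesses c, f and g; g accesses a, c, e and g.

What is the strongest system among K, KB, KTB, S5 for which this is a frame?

K

Symmetric (axiom B): no — a R f but not f R a.
Reflexive (axiom T): yes — every world is R-related to itself.
Euclidean (axiom 5): no — a R d and a R f, but not d R f.
So F validates K; KB would additionally require R to be symmetric. The strongest is K.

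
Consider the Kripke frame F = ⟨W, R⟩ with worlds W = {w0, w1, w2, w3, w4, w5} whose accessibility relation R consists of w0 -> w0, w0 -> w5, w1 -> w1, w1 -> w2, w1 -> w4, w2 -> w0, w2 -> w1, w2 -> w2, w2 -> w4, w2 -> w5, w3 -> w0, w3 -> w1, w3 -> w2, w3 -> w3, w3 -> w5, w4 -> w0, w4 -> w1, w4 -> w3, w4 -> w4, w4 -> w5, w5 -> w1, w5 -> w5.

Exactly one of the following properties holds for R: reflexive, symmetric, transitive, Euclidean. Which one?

reflexive

Reflexive: yes — every world is R-related to itself.
Symmetric: no — w0 R w5 but not w5 R w0.
Transitive: no — w0 R w5 and w5 R w1, but not w0 R w1.
Euclidean: no — w1 R w4 and w1 R w2, but not w4 R w2.
Only reflexive holds.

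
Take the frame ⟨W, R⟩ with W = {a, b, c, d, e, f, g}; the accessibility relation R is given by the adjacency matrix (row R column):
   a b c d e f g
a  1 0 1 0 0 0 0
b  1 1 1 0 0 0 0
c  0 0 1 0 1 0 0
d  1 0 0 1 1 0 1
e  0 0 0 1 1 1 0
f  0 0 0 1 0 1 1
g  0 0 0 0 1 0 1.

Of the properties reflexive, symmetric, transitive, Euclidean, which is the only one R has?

reflexive

Reflexive: yes — every world is R-related to itself.
Symmetric: no — a R c but not c R a.
Transitive: no — a R c and c R e, but not a R e.
Euclidean: no — b R c and b R a, but not c R a.
Only reflexive holds.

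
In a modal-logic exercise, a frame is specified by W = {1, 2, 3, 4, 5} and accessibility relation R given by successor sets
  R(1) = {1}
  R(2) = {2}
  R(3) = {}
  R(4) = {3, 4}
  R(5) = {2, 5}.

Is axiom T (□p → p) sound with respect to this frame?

Axiom T corresponds to the accessibility relation being reflexive.
Reflexive: no — 3 is not related to itself.

No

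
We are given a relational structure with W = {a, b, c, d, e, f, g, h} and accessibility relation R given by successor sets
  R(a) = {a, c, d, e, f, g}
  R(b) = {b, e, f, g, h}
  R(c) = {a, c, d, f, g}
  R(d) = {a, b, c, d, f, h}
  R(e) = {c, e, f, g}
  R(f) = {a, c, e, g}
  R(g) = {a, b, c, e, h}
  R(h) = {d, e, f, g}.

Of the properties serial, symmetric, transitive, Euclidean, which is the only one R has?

serial

Serial: yes — every world has a successor (e.g. a R a).
Symmetric: no — a R e but not e R a.
Transitive: no — a R d and d R b, but not a R b.
Euclidean: no — a R c and a R e, but not c R e.
Only serial holds.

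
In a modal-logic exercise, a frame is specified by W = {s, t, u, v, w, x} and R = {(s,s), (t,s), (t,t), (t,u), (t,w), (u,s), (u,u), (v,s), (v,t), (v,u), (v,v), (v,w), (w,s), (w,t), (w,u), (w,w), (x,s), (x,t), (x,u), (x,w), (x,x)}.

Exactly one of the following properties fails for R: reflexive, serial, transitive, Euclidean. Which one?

Reflexive: yes — every world is R-related to itself.
Serial: yes — every world has a successor (e.g. s R s).
Transitive: yes — every two-step R-path is closed by a direct edge.
Euclidean: no — t R s and t R u, but not s R u.
Only Euclidean fails.

Euclidean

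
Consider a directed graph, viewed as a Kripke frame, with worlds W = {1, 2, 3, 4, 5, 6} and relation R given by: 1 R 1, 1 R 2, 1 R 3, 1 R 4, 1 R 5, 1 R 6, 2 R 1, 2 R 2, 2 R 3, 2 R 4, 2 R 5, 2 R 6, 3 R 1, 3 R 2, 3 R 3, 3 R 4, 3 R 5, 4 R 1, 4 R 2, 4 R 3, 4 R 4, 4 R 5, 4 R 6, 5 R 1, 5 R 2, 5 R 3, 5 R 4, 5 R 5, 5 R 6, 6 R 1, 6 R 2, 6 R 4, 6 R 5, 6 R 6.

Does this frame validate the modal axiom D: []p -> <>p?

Yes

By correspondence theory, D is valid on a frame iff R is serial.
Serial: yes — every world has a successor (e.g. 1 R 1).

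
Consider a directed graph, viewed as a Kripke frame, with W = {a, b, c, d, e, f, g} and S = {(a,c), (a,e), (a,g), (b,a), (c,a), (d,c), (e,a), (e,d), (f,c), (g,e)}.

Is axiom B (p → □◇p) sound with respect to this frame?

No

The schema B characterises exactly the symmetric frames.
Symmetric: no — a S g but not g S a.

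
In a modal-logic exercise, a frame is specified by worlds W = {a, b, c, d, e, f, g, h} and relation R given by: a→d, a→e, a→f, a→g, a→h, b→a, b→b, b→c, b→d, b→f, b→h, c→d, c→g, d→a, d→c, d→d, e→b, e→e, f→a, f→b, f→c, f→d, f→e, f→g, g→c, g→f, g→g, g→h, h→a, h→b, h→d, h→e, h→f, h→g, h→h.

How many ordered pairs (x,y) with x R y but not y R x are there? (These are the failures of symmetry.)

12

Enumerating: (a,e), (a,g), (b,a), (b,c), (b,d), (e,b), (f,c), (f,d), (f,e), (h,d), (h,e), (h,f).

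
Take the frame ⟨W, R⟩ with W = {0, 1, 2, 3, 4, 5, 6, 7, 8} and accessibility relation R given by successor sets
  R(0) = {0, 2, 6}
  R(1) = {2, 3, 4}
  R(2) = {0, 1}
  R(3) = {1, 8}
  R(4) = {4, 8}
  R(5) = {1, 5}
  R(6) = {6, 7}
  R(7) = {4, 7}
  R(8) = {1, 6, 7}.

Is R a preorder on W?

Reflexive: no — 1 is not related to itself.
Transitive: no — 0 R 2 and 2 R 1, but not 0 R 1.
So R is not a preorder.

No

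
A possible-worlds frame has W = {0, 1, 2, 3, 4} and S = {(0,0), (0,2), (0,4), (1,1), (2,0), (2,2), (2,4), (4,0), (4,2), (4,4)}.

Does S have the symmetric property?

Symmetric: yes — every pair in S has its reverse in S.

Yes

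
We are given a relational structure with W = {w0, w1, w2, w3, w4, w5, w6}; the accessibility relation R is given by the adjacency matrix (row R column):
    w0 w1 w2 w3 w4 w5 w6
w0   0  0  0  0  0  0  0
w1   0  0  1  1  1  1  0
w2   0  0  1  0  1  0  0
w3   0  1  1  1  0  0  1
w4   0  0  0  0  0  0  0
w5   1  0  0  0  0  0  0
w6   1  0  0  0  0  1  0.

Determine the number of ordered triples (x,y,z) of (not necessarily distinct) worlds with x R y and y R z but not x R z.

Enumerating: (w1,w3,w1), (w1,w3,w6), (w1,w5,w0), (w3,w1,w4), (w3,w1,w5), (w3,w2,w4), (w3,w6,w0), (w3,w6,w5).

8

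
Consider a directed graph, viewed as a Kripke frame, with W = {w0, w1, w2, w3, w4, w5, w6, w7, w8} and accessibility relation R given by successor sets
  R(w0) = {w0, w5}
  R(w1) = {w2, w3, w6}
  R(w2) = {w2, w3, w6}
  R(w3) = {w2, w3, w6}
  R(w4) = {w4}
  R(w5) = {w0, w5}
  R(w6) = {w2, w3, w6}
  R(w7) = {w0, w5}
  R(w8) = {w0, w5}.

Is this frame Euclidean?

Euclidean: yes — any two successors of a common world are R-related.

Yes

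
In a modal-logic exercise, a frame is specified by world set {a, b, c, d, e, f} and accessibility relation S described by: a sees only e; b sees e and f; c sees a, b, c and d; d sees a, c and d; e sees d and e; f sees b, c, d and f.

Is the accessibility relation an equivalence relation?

No

Reflexive: no — a is not related to itself.
Symmetric: no — a S e but not e S a.
Transitive: no — a S e and e S d, but not a S d.
So S is not an equivalence relation.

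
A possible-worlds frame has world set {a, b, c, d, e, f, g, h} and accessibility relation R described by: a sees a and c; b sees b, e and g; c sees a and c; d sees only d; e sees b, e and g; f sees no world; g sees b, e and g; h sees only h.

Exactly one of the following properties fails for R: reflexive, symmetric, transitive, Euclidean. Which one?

reflexive

Reflexive: no — f is not related to itself.
Symmetric: yes — every pair in R has its reverse in R.
Transitive: yes — every two-step R-path is closed by a direct edge.
Euclidean: yes — any two successors of a common world are R-related.
Only reflexive fails.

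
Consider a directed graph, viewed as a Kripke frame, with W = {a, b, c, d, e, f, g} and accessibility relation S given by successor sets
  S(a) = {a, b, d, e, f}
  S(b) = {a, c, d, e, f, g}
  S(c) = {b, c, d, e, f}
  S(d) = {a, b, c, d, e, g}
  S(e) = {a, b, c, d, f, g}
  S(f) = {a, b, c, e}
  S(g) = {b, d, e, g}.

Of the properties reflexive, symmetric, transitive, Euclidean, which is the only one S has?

Reflexive: no — b is not related to itself.
Symmetric: yes — every pair in S has its reverse in S.
Transitive: no — a S b and b S c, but not a S c.
Euclidean: no — a S d and a S f, but not d S f.
Only symmetric holds.

symmetric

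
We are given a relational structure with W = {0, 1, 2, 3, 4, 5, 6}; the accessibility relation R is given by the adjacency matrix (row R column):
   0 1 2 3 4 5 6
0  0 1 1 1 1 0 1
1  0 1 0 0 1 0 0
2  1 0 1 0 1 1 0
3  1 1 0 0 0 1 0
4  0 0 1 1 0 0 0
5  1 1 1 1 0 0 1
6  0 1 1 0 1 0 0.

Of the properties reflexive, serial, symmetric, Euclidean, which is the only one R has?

Reflexive: no — 0 is not related to itself.
Serial: yes — every world has a successor (e.g. 0 R 1).
Symmetric: no — 0 R 1 but not 1 R 0.
Euclidean: no — 0 R 1 and 0 R 2, but not 1 R 2.
Only serial holds.

serial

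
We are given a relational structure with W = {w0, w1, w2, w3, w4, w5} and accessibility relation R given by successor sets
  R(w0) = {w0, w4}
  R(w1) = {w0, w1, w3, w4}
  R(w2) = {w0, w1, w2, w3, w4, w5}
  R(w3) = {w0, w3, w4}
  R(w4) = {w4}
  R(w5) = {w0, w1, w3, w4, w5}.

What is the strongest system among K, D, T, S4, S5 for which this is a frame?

Serial (axiom D): yes — every world has a successor (e.g. w0 R w0).
Reflexive (axiom T): yes — every world is R-related to itself.
Transitive (axiom 4): yes — every two-step R-path is closed by a direct edge.
Euclidean (axiom 5): no — w1 R w0 and w1 R w3, but not w0 R w3.
So F validates K, D, T, S4; S5 would additionally require R to be Euclidean. The strongest is S4.

S4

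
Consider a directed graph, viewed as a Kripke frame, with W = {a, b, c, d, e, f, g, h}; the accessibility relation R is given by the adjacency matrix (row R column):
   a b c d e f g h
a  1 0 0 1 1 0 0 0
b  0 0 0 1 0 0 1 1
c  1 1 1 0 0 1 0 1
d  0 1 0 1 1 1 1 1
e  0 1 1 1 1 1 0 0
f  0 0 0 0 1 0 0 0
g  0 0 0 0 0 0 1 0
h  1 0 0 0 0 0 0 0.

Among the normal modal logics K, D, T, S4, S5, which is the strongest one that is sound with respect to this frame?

Serial (axiom D): yes — every world has a successor (e.g. a R a).
Reflexive (axiom T): no — b is not related to itself.
Transitive (axiom 4): no — a R d and d R b, but not a R b.
Euclidean (axiom 5): no — b R g and b R d, but not g R d.
So F validates K, D; T would additionally require R to be reflexive. The strongest is D.

D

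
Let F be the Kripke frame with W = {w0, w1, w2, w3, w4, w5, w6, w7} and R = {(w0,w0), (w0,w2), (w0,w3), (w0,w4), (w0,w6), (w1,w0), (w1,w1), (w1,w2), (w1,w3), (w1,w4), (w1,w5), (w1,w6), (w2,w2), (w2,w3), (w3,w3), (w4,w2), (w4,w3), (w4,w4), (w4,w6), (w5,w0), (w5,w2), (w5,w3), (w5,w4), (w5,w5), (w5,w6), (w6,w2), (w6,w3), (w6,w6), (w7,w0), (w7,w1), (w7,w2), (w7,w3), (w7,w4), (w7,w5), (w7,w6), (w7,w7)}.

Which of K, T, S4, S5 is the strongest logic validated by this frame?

S4

Reflexive (axiom T): yes — every world is R-related to itself.
Transitive (axiom 4): yes — every two-step R-path is closed by a direct edge.
Euclidean (axiom 5): no — w0 R w2 and w0 R w4, but not w2 R w4.
So F validates K, T, S4; S5 would additionally require R to be Euclidean. The strongest is S4.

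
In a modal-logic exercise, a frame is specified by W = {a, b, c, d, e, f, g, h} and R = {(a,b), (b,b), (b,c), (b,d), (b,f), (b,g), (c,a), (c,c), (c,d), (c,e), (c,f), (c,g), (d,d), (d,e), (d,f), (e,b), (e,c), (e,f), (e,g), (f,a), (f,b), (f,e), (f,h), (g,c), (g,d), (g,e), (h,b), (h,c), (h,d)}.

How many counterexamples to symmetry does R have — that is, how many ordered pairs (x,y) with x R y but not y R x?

16

Enumerating: (a,b), (b,c), (b,d), (b,g), (c,a), (c,d), (c,f), (d,e), (d,f), (e,b), (f,a), (f,h), (g,d), (h,b), (h,c), (h,d).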